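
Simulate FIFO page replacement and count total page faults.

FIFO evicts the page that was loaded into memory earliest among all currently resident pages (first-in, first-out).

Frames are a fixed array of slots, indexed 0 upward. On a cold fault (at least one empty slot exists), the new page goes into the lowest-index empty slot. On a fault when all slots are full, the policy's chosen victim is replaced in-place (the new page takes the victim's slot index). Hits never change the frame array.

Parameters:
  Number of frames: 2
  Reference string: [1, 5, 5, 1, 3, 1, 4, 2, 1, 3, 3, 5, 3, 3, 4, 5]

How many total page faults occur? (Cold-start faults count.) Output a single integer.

Step 0: ref 1 → FAULT, frames=[1,-]
Step 1: ref 5 → FAULT, frames=[1,5]
Step 2: ref 5 → HIT, frames=[1,5]
Step 3: ref 1 → HIT, frames=[1,5]
Step 4: ref 3 → FAULT (evict 1), frames=[3,5]
Step 5: ref 1 → FAULT (evict 5), frames=[3,1]
Step 6: ref 4 → FAULT (evict 3), frames=[4,1]
Step 7: ref 2 → FAULT (evict 1), frames=[4,2]
Step 8: ref 1 → FAULT (evict 4), frames=[1,2]
Step 9: ref 3 → FAULT (evict 2), frames=[1,3]
Step 10: ref 3 → HIT, frames=[1,3]
Step 11: ref 5 → FAULT (evict 1), frames=[5,3]
Step 12: ref 3 → HIT, frames=[5,3]
Step 13: ref 3 → HIT, frames=[5,3]
Step 14: ref 4 → FAULT (evict 3), frames=[5,4]
Step 15: ref 5 → HIT, frames=[5,4]
Total faults: 10

Answer: 10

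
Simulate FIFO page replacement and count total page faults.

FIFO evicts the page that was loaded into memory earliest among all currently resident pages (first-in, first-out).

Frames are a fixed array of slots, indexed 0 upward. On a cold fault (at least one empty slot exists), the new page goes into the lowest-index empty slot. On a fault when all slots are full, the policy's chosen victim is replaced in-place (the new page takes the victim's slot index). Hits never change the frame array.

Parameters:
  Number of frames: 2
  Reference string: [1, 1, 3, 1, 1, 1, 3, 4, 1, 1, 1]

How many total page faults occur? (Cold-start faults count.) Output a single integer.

Answer: 4

Derivation:
Step 0: ref 1 → FAULT, frames=[1,-]
Step 1: ref 1 → HIT, frames=[1,-]
Step 2: ref 3 → FAULT, frames=[1,3]
Step 3: ref 1 → HIT, frames=[1,3]
Step 4: ref 1 → HIT, frames=[1,3]
Step 5: ref 1 → HIT, frames=[1,3]
Step 6: ref 3 → HIT, frames=[1,3]
Step 7: ref 4 → FAULT (evict 1), frames=[4,3]
Step 8: ref 1 → FAULT (evict 3), frames=[4,1]
Step 9: ref 1 → HIT, frames=[4,1]
Step 10: ref 1 → HIT, frames=[4,1]
Total faults: 4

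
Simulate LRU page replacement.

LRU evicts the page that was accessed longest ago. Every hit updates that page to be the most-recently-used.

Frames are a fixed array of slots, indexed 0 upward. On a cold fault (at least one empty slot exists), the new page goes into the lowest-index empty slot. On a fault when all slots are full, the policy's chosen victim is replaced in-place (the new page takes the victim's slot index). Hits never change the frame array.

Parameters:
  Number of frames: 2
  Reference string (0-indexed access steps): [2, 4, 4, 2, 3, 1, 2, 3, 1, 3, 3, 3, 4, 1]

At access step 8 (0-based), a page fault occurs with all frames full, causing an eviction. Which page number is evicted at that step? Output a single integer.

Answer: 2

Derivation:
Step 0: ref 2 -> FAULT, frames=[2,-]
Step 1: ref 4 -> FAULT, frames=[2,4]
Step 2: ref 4 -> HIT, frames=[2,4]
Step 3: ref 2 -> HIT, frames=[2,4]
Step 4: ref 3 -> FAULT, evict 4, frames=[2,3]
Step 5: ref 1 -> FAULT, evict 2, frames=[1,3]
Step 6: ref 2 -> FAULT, evict 3, frames=[1,2]
Step 7: ref 3 -> FAULT, evict 1, frames=[3,2]
Step 8: ref 1 -> FAULT, evict 2, frames=[3,1]
At step 8: evicted page 2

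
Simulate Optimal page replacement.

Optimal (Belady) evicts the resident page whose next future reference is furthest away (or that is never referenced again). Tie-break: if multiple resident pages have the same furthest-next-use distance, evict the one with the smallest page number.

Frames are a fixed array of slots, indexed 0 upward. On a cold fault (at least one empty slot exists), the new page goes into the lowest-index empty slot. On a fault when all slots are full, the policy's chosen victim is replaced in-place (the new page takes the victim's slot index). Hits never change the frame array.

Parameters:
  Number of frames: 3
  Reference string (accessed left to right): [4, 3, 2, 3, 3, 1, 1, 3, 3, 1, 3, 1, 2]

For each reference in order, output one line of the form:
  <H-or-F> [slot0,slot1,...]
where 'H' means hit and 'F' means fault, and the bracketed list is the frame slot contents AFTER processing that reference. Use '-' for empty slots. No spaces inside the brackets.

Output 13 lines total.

F [4,-,-]
F [4,3,-]
F [4,3,2]
H [4,3,2]
H [4,3,2]
F [1,3,2]
H [1,3,2]
H [1,3,2]
H [1,3,2]
H [1,3,2]
H [1,3,2]
H [1,3,2]
H [1,3,2]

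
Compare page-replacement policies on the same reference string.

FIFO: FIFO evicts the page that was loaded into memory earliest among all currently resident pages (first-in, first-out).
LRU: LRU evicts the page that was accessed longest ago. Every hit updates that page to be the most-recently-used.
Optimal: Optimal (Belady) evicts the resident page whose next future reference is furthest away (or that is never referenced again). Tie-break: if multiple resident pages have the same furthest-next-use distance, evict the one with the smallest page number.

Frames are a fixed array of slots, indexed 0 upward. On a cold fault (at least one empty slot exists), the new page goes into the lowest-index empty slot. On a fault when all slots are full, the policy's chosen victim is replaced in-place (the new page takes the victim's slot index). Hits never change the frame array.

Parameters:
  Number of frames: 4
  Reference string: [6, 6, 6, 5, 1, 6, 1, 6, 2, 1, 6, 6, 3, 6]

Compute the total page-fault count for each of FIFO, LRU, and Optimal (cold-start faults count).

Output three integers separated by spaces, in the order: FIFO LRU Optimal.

--- FIFO ---
  step 0: ref 6 -> FAULT, frames=[6,-,-,-] (faults so far: 1)
  step 1: ref 6 -> HIT, frames=[6,-,-,-] (faults so far: 1)
  step 2: ref 6 -> HIT, frames=[6,-,-,-] (faults so far: 1)
  step 3: ref 5 -> FAULT, frames=[6,5,-,-] (faults so far: 2)
  step 4: ref 1 -> FAULT, frames=[6,5,1,-] (faults so far: 3)
  step 5: ref 6 -> HIT, frames=[6,5,1,-] (faults so far: 3)
  step 6: ref 1 -> HIT, frames=[6,5,1,-] (faults so far: 3)
  step 7: ref 6 -> HIT, frames=[6,5,1,-] (faults so far: 3)
  step 8: ref 2 -> FAULT, frames=[6,5,1,2] (faults so far: 4)
  step 9: ref 1 -> HIT, frames=[6,5,1,2] (faults so far: 4)
  step 10: ref 6 -> HIT, frames=[6,5,1,2] (faults so far: 4)
  step 11: ref 6 -> HIT, frames=[6,5,1,2] (faults so far: 4)
  step 12: ref 3 -> FAULT, evict 6, frames=[3,5,1,2] (faults so far: 5)
  step 13: ref 6 -> FAULT, evict 5, frames=[3,6,1,2] (faults so far: 6)
  FIFO total faults: 6
--- LRU ---
  step 0: ref 6 -> FAULT, frames=[6,-,-,-] (faults so far: 1)
  step 1: ref 6 -> HIT, frames=[6,-,-,-] (faults so far: 1)
  step 2: ref 6 -> HIT, frames=[6,-,-,-] (faults so far: 1)
  step 3: ref 5 -> FAULT, frames=[6,5,-,-] (faults so far: 2)
  step 4: ref 1 -> FAULT, frames=[6,5,1,-] (faults so far: 3)
  step 5: ref 6 -> HIT, frames=[6,5,1,-] (faults so far: 3)
  step 6: ref 1 -> HIT, frames=[6,5,1,-] (faults so far: 3)
  step 7: ref 6 -> HIT, frames=[6,5,1,-] (faults so far: 3)
  step 8: ref 2 -> FAULT, frames=[6,5,1,2] (faults so far: 4)
  step 9: ref 1 -> HIT, frames=[6,5,1,2] (faults so far: 4)
  step 10: ref 6 -> HIT, frames=[6,5,1,2] (faults so far: 4)
  step 11: ref 6 -> HIT, frames=[6,5,1,2] (faults so far: 4)
  step 12: ref 3 -> FAULT, evict 5, frames=[6,3,1,2] (faults so far: 5)
  step 13: ref 6 -> HIT, frames=[6,3,1,2] (faults so far: 5)
  LRU total faults: 5
--- Optimal ---
  step 0: ref 6 -> FAULT, frames=[6,-,-,-] (faults so far: 1)
  step 1: ref 6 -> HIT, frames=[6,-,-,-] (faults so far: 1)
  step 2: ref 6 -> HIT, frames=[6,-,-,-] (faults so far: 1)
  step 3: ref 5 -> FAULT, frames=[6,5,-,-] (faults so far: 2)
  step 4: ref 1 -> FAULT, frames=[6,5,1,-] (faults so far: 3)
  step 5: ref 6 -> HIT, frames=[6,5,1,-] (faults so far: 3)
  step 6: ref 1 -> HIT, frames=[6,5,1,-] (faults so far: 3)
  step 7: ref 6 -> HIT, frames=[6,5,1,-] (faults so far: 3)
  step 8: ref 2 -> FAULT, frames=[6,5,1,2] (faults so far: 4)
  step 9: ref 1 -> HIT, frames=[6,5,1,2] (faults so far: 4)
  step 10: ref 6 -> HIT, frames=[6,5,1,2] (faults so far: 4)
  step 11: ref 6 -> HIT, frames=[6,5,1,2] (faults so far: 4)
  step 12: ref 3 -> FAULT, evict 1, frames=[6,5,3,2] (faults so far: 5)
  step 13: ref 6 -> HIT, frames=[6,5,3,2] (faults so far: 5)
  Optimal total faults: 5

Answer: 6 5 5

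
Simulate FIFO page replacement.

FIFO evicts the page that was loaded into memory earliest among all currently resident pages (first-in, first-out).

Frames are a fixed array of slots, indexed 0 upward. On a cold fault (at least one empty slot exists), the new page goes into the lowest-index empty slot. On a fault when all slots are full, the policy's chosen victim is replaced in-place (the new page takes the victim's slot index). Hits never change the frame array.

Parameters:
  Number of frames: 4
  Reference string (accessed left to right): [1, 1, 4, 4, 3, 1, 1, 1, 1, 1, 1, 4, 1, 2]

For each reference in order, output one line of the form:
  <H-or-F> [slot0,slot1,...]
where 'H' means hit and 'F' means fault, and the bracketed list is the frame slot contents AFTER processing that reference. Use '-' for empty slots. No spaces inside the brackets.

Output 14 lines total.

F [1,-,-,-]
H [1,-,-,-]
F [1,4,-,-]
H [1,4,-,-]
F [1,4,3,-]
H [1,4,3,-]
H [1,4,3,-]
H [1,4,3,-]
H [1,4,3,-]
H [1,4,3,-]
H [1,4,3,-]
H [1,4,3,-]
H [1,4,3,-]
F [1,4,3,2]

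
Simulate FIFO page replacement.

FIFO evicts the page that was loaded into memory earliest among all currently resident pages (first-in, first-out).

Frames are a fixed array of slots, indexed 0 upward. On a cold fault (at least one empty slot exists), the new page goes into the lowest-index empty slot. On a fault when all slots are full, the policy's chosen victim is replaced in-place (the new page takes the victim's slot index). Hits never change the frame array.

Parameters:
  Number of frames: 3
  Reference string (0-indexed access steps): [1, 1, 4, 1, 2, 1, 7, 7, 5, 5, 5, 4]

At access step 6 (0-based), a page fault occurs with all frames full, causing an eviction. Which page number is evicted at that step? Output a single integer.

Answer: 1

Derivation:
Step 0: ref 1 -> FAULT, frames=[1,-,-]
Step 1: ref 1 -> HIT, frames=[1,-,-]
Step 2: ref 4 -> FAULT, frames=[1,4,-]
Step 3: ref 1 -> HIT, frames=[1,4,-]
Step 4: ref 2 -> FAULT, frames=[1,4,2]
Step 5: ref 1 -> HIT, frames=[1,4,2]
Step 6: ref 7 -> FAULT, evict 1, frames=[7,4,2]
At step 6: evicted page 1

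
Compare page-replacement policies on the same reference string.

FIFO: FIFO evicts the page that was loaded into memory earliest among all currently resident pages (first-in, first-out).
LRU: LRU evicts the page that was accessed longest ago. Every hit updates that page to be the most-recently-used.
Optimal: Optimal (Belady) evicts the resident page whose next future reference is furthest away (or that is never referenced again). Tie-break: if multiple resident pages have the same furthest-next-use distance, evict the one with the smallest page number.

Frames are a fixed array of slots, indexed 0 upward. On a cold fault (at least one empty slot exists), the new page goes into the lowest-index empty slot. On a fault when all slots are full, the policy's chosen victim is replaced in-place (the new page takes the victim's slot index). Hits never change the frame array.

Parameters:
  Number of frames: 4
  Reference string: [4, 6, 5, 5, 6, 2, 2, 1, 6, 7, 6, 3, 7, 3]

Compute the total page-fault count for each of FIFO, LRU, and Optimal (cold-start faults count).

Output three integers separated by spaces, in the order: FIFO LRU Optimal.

--- FIFO ---
  step 0: ref 4 -> FAULT, frames=[4,-,-,-] (faults so far: 1)
  step 1: ref 6 -> FAULT, frames=[4,6,-,-] (faults so far: 2)
  step 2: ref 5 -> FAULT, frames=[4,6,5,-] (faults so far: 3)
  step 3: ref 5 -> HIT, frames=[4,6,5,-] (faults so far: 3)
  step 4: ref 6 -> HIT, frames=[4,6,5,-] (faults so far: 3)
  step 5: ref 2 -> FAULT, frames=[4,6,5,2] (faults so far: 4)
  step 6: ref 2 -> HIT, frames=[4,6,5,2] (faults so far: 4)
  step 7: ref 1 -> FAULT, evict 4, frames=[1,6,5,2] (faults so far: 5)
  step 8: ref 6 -> HIT, frames=[1,6,5,2] (faults so far: 5)
  step 9: ref 7 -> FAULT, evict 6, frames=[1,7,5,2] (faults so far: 6)
  step 10: ref 6 -> FAULT, evict 5, frames=[1,7,6,2] (faults so far: 7)
  step 11: ref 3 -> FAULT, evict 2, frames=[1,7,6,3] (faults so far: 8)
  step 12: ref 7 -> HIT, frames=[1,7,6,3] (faults so far: 8)
  step 13: ref 3 -> HIT, frames=[1,7,6,3] (faults so far: 8)
  FIFO total faults: 8
--- LRU ---
  step 0: ref 4 -> FAULT, frames=[4,-,-,-] (faults so far: 1)
  step 1: ref 6 -> FAULT, frames=[4,6,-,-] (faults so far: 2)
  step 2: ref 5 -> FAULT, frames=[4,6,5,-] (faults so far: 3)
  step 3: ref 5 -> HIT, frames=[4,6,5,-] (faults so far: 3)
  step 4: ref 6 -> HIT, frames=[4,6,5,-] (faults so far: 3)
  step 5: ref 2 -> FAULT, frames=[4,6,5,2] (faults so far: 4)
  step 6: ref 2 -> HIT, frames=[4,6,5,2] (faults so far: 4)
  step 7: ref 1 -> FAULT, evict 4, frames=[1,6,5,2] (faults so far: 5)
  step 8: ref 6 -> HIT, frames=[1,6,5,2] (faults so far: 5)
  step 9: ref 7 -> FAULT, evict 5, frames=[1,6,7,2] (faults so far: 6)
  step 10: ref 6 -> HIT, frames=[1,6,7,2] (faults so far: 6)
  step 11: ref 3 -> FAULT, evict 2, frames=[1,6,7,3] (faults so far: 7)
  step 12: ref 7 -> HIT, frames=[1,6,7,3] (faults so far: 7)
  step 13: ref 3 -> HIT, frames=[1,6,7,3] (faults so far: 7)
  LRU total faults: 7
--- Optimal ---
  step 0: ref 4 -> FAULT, frames=[4,-,-,-] (faults so far: 1)
  step 1: ref 6 -> FAULT, frames=[4,6,-,-] (faults so far: 2)
  step 2: ref 5 -> FAULT, frames=[4,6,5,-] (faults so far: 3)
  step 3: ref 5 -> HIT, frames=[4,6,5,-] (faults so far: 3)
  step 4: ref 6 -> HIT, frames=[4,6,5,-] (faults so far: 3)
  step 5: ref 2 -> FAULT, frames=[4,6,5,2] (faults so far: 4)
  step 6: ref 2 -> HIT, frames=[4,6,5,2] (faults so far: 4)
  step 7: ref 1 -> FAULT, evict 2, frames=[4,6,5,1] (faults so far: 5)
  step 8: ref 6 -> HIT, frames=[4,6,5,1] (faults so far: 5)
  step 9: ref 7 -> FAULT, evict 1, frames=[4,6,5,7] (faults so far: 6)
  step 10: ref 6 -> HIT, frames=[4,6,5,7] (faults so far: 6)
  step 11: ref 3 -> FAULT, evict 4, frames=[3,6,5,7] (faults so far: 7)
  step 12: ref 7 -> HIT, frames=[3,6,5,7] (faults so far: 7)
  step 13: ref 3 -> HIT, frames=[3,6,5,7] (faults so far: 7)
  Optimal total faults: 7

Answer: 8 7 7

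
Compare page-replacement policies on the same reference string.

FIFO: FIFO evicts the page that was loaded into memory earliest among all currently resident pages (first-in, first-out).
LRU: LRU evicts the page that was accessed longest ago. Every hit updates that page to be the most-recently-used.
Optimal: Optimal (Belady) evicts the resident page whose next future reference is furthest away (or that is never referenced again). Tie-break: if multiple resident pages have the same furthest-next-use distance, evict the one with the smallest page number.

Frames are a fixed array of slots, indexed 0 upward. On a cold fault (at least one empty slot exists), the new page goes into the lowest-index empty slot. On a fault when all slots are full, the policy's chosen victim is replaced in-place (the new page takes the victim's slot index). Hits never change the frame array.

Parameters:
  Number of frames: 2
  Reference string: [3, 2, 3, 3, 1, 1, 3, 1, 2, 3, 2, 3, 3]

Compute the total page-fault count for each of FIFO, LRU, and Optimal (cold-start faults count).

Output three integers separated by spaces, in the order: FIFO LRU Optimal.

--- FIFO ---
  step 0: ref 3 -> FAULT, frames=[3,-] (faults so far: 1)
  step 1: ref 2 -> FAULT, frames=[3,2] (faults so far: 2)
  step 2: ref 3 -> HIT, frames=[3,2] (faults so far: 2)
  step 3: ref 3 -> HIT, frames=[3,2] (faults so far: 2)
  step 4: ref 1 -> FAULT, evict 3, frames=[1,2] (faults so far: 3)
  step 5: ref 1 -> HIT, frames=[1,2] (faults so far: 3)
  step 6: ref 3 -> FAULT, evict 2, frames=[1,3] (faults so far: 4)
  step 7: ref 1 -> HIT, frames=[1,3] (faults so far: 4)
  step 8: ref 2 -> FAULT, evict 1, frames=[2,3] (faults so far: 5)
  step 9: ref 3 -> HIT, frames=[2,3] (faults so far: 5)
  step 10: ref 2 -> HIT, frames=[2,3] (faults so far: 5)
  step 11: ref 3 -> HIT, frames=[2,3] (faults so far: 5)
  step 12: ref 3 -> HIT, frames=[2,3] (faults so far: 5)
  FIFO total faults: 5
--- LRU ---
  step 0: ref 3 -> FAULT, frames=[3,-] (faults so far: 1)
  step 1: ref 2 -> FAULT, frames=[3,2] (faults so far: 2)
  step 2: ref 3 -> HIT, frames=[3,2] (faults so far: 2)
  step 3: ref 3 -> HIT, frames=[3,2] (faults so far: 2)
  step 4: ref 1 -> FAULT, evict 2, frames=[3,1] (faults so far: 3)
  step 5: ref 1 -> HIT, frames=[3,1] (faults so far: 3)
  step 6: ref 3 -> HIT, frames=[3,1] (faults so far: 3)
  step 7: ref 1 -> HIT, frames=[3,1] (faults so far: 3)
  step 8: ref 2 -> FAULT, evict 3, frames=[2,1] (faults so far: 4)
  step 9: ref 3 -> FAULT, evict 1, frames=[2,3] (faults so far: 5)
  step 10: ref 2 -> HIT, frames=[2,3] (faults so far: 5)
  step 11: ref 3 -> HIT, frames=[2,3] (faults so far: 5)
  step 12: ref 3 -> HIT, frames=[2,3] (faults so far: 5)
  LRU total faults: 5
--- Optimal ---
  step 0: ref 3 -> FAULT, frames=[3,-] (faults so far: 1)
  step 1: ref 2 -> FAULT, frames=[3,2] (faults so far: 2)
  step 2: ref 3 -> HIT, frames=[3,2] (faults so far: 2)
  step 3: ref 3 -> HIT, frames=[3,2] (faults so far: 2)
  step 4: ref 1 -> FAULT, evict 2, frames=[3,1] (faults so far: 3)
  step 5: ref 1 -> HIT, frames=[3,1] (faults so far: 3)
  step 6: ref 3 -> HIT, frames=[3,1] (faults so far: 3)
  step 7: ref 1 -> HIT, frames=[3,1] (faults so far: 3)
  step 8: ref 2 -> FAULT, evict 1, frames=[3,2] (faults so far: 4)
  step 9: ref 3 -> HIT, frames=[3,2] (faults so far: 4)
  step 10: ref 2 -> HIT, frames=[3,2] (faults so far: 4)
  step 11: ref 3 -> HIT, frames=[3,2] (faults so far: 4)
  step 12: ref 3 -> HIT, frames=[3,2] (faults so far: 4)
  Optimal total faults: 4

Answer: 5 5 4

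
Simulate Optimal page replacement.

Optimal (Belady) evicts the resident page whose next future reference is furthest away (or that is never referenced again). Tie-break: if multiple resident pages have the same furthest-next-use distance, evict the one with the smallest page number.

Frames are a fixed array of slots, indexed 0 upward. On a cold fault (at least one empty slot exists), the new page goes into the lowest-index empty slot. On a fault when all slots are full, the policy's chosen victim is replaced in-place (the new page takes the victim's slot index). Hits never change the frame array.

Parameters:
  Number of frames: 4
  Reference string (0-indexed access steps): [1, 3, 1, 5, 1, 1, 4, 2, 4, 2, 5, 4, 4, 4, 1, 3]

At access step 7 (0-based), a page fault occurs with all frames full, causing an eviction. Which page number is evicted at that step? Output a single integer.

Answer: 3

Derivation:
Step 0: ref 1 -> FAULT, frames=[1,-,-,-]
Step 1: ref 3 -> FAULT, frames=[1,3,-,-]
Step 2: ref 1 -> HIT, frames=[1,3,-,-]
Step 3: ref 5 -> FAULT, frames=[1,3,5,-]
Step 4: ref 1 -> HIT, frames=[1,3,5,-]
Step 5: ref 1 -> HIT, frames=[1,3,5,-]
Step 6: ref 4 -> FAULT, frames=[1,3,5,4]
Step 7: ref 2 -> FAULT, evict 3, frames=[1,2,5,4]
At step 7: evicted page 3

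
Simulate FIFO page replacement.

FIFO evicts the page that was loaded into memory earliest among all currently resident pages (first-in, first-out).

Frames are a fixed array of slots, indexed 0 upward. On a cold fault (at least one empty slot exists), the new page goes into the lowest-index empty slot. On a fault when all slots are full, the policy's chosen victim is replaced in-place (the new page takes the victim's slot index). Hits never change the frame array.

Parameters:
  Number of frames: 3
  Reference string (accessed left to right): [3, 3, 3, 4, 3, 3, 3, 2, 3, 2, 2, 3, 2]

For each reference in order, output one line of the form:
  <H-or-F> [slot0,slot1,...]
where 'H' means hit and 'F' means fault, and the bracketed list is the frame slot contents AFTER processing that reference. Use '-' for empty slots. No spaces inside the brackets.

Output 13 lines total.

F [3,-,-]
H [3,-,-]
H [3,-,-]
F [3,4,-]
H [3,4,-]
H [3,4,-]
H [3,4,-]
F [3,4,2]
H [3,4,2]
H [3,4,2]
H [3,4,2]
H [3,4,2]
H [3,4,2]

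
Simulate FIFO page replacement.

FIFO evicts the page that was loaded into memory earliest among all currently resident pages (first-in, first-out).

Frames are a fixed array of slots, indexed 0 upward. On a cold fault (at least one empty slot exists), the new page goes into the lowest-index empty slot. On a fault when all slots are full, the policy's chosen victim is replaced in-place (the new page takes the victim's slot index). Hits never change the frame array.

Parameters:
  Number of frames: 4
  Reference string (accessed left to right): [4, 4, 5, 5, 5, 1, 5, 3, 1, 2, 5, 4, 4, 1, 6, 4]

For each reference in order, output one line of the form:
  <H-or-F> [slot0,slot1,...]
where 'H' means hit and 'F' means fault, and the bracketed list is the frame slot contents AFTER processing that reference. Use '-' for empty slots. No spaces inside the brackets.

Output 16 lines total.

F [4,-,-,-]
H [4,-,-,-]
F [4,5,-,-]
H [4,5,-,-]
H [4,5,-,-]
F [4,5,1,-]
H [4,5,1,-]
F [4,5,1,3]
H [4,5,1,3]
F [2,5,1,3]
H [2,5,1,3]
F [2,4,1,3]
H [2,4,1,3]
H [2,4,1,3]
F [2,4,6,3]
H [2,4,6,3]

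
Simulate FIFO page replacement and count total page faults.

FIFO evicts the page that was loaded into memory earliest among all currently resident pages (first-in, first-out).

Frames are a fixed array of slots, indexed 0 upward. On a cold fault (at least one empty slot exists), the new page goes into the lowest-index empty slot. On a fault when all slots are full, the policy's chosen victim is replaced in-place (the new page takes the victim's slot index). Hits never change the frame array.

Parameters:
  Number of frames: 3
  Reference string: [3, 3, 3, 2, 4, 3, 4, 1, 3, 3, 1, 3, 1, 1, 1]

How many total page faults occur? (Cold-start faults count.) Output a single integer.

Step 0: ref 3 → FAULT, frames=[3,-,-]
Step 1: ref 3 → HIT, frames=[3,-,-]
Step 2: ref 3 → HIT, frames=[3,-,-]
Step 3: ref 2 → FAULT, frames=[3,2,-]
Step 4: ref 4 → FAULT, frames=[3,2,4]
Step 5: ref 3 → HIT, frames=[3,2,4]
Step 6: ref 4 → HIT, frames=[3,2,4]
Step 7: ref 1 → FAULT (evict 3), frames=[1,2,4]
Step 8: ref 3 → FAULT (evict 2), frames=[1,3,4]
Step 9: ref 3 → HIT, frames=[1,3,4]
Step 10: ref 1 → HIT, frames=[1,3,4]
Step 11: ref 3 → HIT, frames=[1,3,4]
Step 12: ref 1 → HIT, frames=[1,3,4]
Step 13: ref 1 → HIT, frames=[1,3,4]
Step 14: ref 1 → HIT, frames=[1,3,4]
Total faults: 5

Answer: 5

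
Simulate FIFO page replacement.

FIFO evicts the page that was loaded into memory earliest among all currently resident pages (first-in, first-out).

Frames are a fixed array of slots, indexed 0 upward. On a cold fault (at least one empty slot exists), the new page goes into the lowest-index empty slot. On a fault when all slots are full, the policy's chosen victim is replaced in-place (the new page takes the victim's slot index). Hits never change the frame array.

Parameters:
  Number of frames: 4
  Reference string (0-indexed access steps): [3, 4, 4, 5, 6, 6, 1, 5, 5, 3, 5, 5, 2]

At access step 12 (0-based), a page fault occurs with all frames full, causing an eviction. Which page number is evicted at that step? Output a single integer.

Answer: 5

Derivation:
Step 0: ref 3 -> FAULT, frames=[3,-,-,-]
Step 1: ref 4 -> FAULT, frames=[3,4,-,-]
Step 2: ref 4 -> HIT, frames=[3,4,-,-]
Step 3: ref 5 -> FAULT, frames=[3,4,5,-]
Step 4: ref 6 -> FAULT, frames=[3,4,5,6]
Step 5: ref 6 -> HIT, frames=[3,4,5,6]
Step 6: ref 1 -> FAULT, evict 3, frames=[1,4,5,6]
Step 7: ref 5 -> HIT, frames=[1,4,5,6]
Step 8: ref 5 -> HIT, frames=[1,4,5,6]
Step 9: ref 3 -> FAULT, evict 4, frames=[1,3,5,6]
Step 10: ref 5 -> HIT, frames=[1,3,5,6]
Step 11: ref 5 -> HIT, frames=[1,3,5,6]
Step 12: ref 2 -> FAULT, evict 5, frames=[1,3,2,6]
At step 12: evicted page 5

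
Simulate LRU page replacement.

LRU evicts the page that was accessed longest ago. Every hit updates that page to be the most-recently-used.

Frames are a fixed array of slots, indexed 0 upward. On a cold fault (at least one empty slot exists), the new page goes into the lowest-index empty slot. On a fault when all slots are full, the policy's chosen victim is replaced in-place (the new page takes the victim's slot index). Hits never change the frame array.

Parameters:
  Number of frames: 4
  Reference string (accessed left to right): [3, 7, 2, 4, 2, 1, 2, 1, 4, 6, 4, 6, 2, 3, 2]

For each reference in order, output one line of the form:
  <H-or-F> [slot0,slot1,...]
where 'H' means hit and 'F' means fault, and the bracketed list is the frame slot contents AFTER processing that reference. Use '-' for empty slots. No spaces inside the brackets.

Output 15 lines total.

F [3,-,-,-]
F [3,7,-,-]
F [3,7,2,-]
F [3,7,2,4]
H [3,7,2,4]
F [1,7,2,4]
H [1,7,2,4]
H [1,7,2,4]
H [1,7,2,4]
F [1,6,2,4]
H [1,6,2,4]
H [1,6,2,4]
H [1,6,2,4]
F [3,6,2,4]
H [3,6,2,4]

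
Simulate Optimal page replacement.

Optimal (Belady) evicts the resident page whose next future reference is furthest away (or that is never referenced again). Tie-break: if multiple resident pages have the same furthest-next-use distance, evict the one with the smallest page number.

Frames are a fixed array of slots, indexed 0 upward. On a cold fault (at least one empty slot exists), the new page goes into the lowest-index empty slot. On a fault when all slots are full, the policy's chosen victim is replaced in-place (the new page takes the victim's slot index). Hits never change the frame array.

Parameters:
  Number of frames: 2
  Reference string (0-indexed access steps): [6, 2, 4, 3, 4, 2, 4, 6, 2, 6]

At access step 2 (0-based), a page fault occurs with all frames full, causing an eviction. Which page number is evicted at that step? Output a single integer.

Step 0: ref 6 -> FAULT, frames=[6,-]
Step 1: ref 2 -> FAULT, frames=[6,2]
Step 2: ref 4 -> FAULT, evict 6, frames=[4,2]
At step 2: evicted page 6

Answer: 6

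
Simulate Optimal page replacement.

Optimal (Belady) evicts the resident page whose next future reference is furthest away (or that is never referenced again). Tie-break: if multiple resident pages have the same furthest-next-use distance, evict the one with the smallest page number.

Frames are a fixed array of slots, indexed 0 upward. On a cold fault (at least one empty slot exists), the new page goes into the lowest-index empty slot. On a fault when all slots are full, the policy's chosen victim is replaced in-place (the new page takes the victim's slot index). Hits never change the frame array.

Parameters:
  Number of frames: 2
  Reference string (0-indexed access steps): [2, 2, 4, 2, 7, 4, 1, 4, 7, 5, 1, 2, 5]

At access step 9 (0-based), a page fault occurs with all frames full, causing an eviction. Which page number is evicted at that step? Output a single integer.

Answer: 7

Derivation:
Step 0: ref 2 -> FAULT, frames=[2,-]
Step 1: ref 2 -> HIT, frames=[2,-]
Step 2: ref 4 -> FAULT, frames=[2,4]
Step 3: ref 2 -> HIT, frames=[2,4]
Step 4: ref 7 -> FAULT, evict 2, frames=[7,4]
Step 5: ref 4 -> HIT, frames=[7,4]
Step 6: ref 1 -> FAULT, evict 7, frames=[1,4]
Step 7: ref 4 -> HIT, frames=[1,4]
Step 8: ref 7 -> FAULT, evict 4, frames=[1,7]
Step 9: ref 5 -> FAULT, evict 7, frames=[1,5]
At step 9: evicted page 7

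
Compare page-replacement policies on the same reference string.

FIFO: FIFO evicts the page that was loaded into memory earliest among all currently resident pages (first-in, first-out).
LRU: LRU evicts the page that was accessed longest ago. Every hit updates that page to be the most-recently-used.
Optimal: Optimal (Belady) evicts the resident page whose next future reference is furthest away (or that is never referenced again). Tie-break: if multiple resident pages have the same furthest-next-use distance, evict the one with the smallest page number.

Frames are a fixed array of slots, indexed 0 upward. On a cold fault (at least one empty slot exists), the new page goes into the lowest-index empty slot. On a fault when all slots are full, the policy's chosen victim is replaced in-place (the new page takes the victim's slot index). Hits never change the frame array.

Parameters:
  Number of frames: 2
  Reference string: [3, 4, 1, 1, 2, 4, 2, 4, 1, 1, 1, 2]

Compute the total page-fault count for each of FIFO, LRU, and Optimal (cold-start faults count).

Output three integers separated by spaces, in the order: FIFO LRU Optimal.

--- FIFO ---
  step 0: ref 3 -> FAULT, frames=[3,-] (faults so far: 1)
  step 1: ref 4 -> FAULT, frames=[3,4] (faults so far: 2)
  step 2: ref 1 -> FAULT, evict 3, frames=[1,4] (faults so far: 3)
  step 3: ref 1 -> HIT, frames=[1,4] (faults so far: 3)
  step 4: ref 2 -> FAULT, evict 4, frames=[1,2] (faults so far: 4)
  step 5: ref 4 -> FAULT, evict 1, frames=[4,2] (faults so far: 5)
  step 6: ref 2 -> HIT, frames=[4,2] (faults so far: 5)
  step 7: ref 4 -> HIT, frames=[4,2] (faults so far: 5)
  step 8: ref 1 -> FAULT, evict 2, frames=[4,1] (faults so far: 6)
  step 9: ref 1 -> HIT, frames=[4,1] (faults so far: 6)
  step 10: ref 1 -> HIT, frames=[4,1] (faults so far: 6)
  step 11: ref 2 -> FAULT, evict 4, frames=[2,1] (faults so far: 7)
  FIFO total faults: 7
--- LRU ---
  step 0: ref 3 -> FAULT, frames=[3,-] (faults so far: 1)
  step 1: ref 4 -> FAULT, frames=[3,4] (faults so far: 2)
  step 2: ref 1 -> FAULT, evict 3, frames=[1,4] (faults so far: 3)
  step 3: ref 1 -> HIT, frames=[1,4] (faults so far: 3)
  step 4: ref 2 -> FAULT, evict 4, frames=[1,2] (faults so far: 4)
  step 5: ref 4 -> FAULT, evict 1, frames=[4,2] (faults so far: 5)
  step 6: ref 2 -> HIT, frames=[4,2] (faults so far: 5)
  step 7: ref 4 -> HIT, frames=[4,2] (faults so far: 5)
  step 8: ref 1 -> FAULT, evict 2, frames=[4,1] (faults so far: 6)
  step 9: ref 1 -> HIT, frames=[4,1] (faults so far: 6)
  step 10: ref 1 -> HIT, frames=[4,1] (faults so far: 6)
  step 11: ref 2 -> FAULT, evict 4, frames=[2,1] (faults so far: 7)
  LRU total faults: 7
--- Optimal ---
  step 0: ref 3 -> FAULT, frames=[3,-] (faults so far: 1)
  step 1: ref 4 -> FAULT, frames=[3,4] (faults so far: 2)
  step 2: ref 1 -> FAULT, evict 3, frames=[1,4] (faults so far: 3)
  step 3: ref 1 -> HIT, frames=[1,4] (faults so far: 3)
  step 4: ref 2 -> FAULT, evict 1, frames=[2,4] (faults so far: 4)
  step 5: ref 4 -> HIT, frames=[2,4] (faults so far: 4)
  step 6: ref 2 -> HIT, frames=[2,4] (faults so far: 4)
  step 7: ref 4 -> HIT, frames=[2,4] (faults so far: 4)
  step 8: ref 1 -> FAULT, evict 4, frames=[2,1] (faults so far: 5)
  step 9: ref 1 -> HIT, frames=[2,1] (faults so far: 5)
  step 10: ref 1 -> HIT, frames=[2,1] (faults so far: 5)
  step 11: ref 2 -> HIT, frames=[2,1] (faults so far: 5)
  Optimal total faults: 5

Answer: 7 7 5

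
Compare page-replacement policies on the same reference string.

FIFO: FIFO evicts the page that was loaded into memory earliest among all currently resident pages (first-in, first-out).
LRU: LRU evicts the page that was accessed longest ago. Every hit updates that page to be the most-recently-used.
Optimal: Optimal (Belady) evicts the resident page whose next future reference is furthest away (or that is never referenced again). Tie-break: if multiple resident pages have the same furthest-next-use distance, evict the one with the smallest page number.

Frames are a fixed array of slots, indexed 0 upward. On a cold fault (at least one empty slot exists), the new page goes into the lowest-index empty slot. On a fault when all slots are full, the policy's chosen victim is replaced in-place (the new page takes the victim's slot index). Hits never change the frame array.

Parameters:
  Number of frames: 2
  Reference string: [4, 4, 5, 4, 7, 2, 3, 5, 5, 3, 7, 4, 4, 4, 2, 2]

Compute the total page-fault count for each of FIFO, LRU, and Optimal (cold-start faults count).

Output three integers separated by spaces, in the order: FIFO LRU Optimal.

Answer: 9 9 8

Derivation:
--- FIFO ---
  step 0: ref 4 -> FAULT, frames=[4,-] (faults so far: 1)
  step 1: ref 4 -> HIT, frames=[4,-] (faults so far: 1)
  step 2: ref 5 -> FAULT, frames=[4,5] (faults so far: 2)
  step 3: ref 4 -> HIT, frames=[4,5] (faults so far: 2)
  step 4: ref 7 -> FAULT, evict 4, frames=[7,5] (faults so far: 3)
  step 5: ref 2 -> FAULT, evict 5, frames=[7,2] (faults so far: 4)
  step 6: ref 3 -> FAULT, evict 7, frames=[3,2] (faults so far: 5)
  step 7: ref 5 -> FAULT, evict 2, frames=[3,5] (faults so far: 6)
  step 8: ref 5 -> HIT, frames=[3,5] (faults so far: 6)
  step 9: ref 3 -> HIT, frames=[3,5] (faults so far: 6)
  step 10: ref 7 -> FAULT, evict 3, frames=[7,5] (faults so far: 7)
  step 11: ref 4 -> FAULT, evict 5, frames=[7,4] (faults so far: 8)
  step 12: ref 4 -> HIT, frames=[7,4] (faults so far: 8)
  step 13: ref 4 -> HIT, frames=[7,4] (faults so far: 8)
  step 14: ref 2 -> FAULT, evict 7, frames=[2,4] (faults so far: 9)
  step 15: ref 2 -> HIT, frames=[2,4] (faults so far: 9)
  FIFO total faults: 9
--- LRU ---
  step 0: ref 4 -> FAULT, frames=[4,-] (faults so far: 1)
  step 1: ref 4 -> HIT, frames=[4,-] (faults so far: 1)
  step 2: ref 5 -> FAULT, frames=[4,5] (faults so far: 2)
  step 3: ref 4 -> HIT, frames=[4,5] (faults so far: 2)
  step 4: ref 7 -> FAULT, evict 5, frames=[4,7] (faults so far: 3)
  step 5: ref 2 -> FAULT, evict 4, frames=[2,7] (faults so far: 4)
  step 6: ref 3 -> FAULT, evict 7, frames=[2,3] (faults so far: 5)
  step 7: ref 5 -> FAULT, evict 2, frames=[5,3] (faults so far: 6)
  step 8: ref 5 -> HIT, frames=[5,3] (faults so far: 6)
  step 9: ref 3 -> HIT, frames=[5,3] (faults so far: 6)
  step 10: ref 7 -> FAULT, evict 5, frames=[7,3] (faults so far: 7)
  step 11: ref 4 -> FAULT, evict 3, frames=[7,4] (faults so far: 8)
  step 12: ref 4 -> HIT, frames=[7,4] (faults so far: 8)
  step 13: ref 4 -> HIT, frames=[7,4] (faults so far: 8)
  step 14: ref 2 -> FAULT, evict 7, frames=[2,4] (faults so far: 9)
  step 15: ref 2 -> HIT, frames=[2,4] (faults so far: 9)
  LRU total faults: 9
--- Optimal ---
  step 0: ref 4 -> FAULT, frames=[4,-] (faults so far: 1)
  step 1: ref 4 -> HIT, frames=[4,-] (faults so far: 1)
  step 2: ref 5 -> FAULT, frames=[4,5] (faults so far: 2)
  step 3: ref 4 -> HIT, frames=[4,5] (faults so far: 2)
  step 4: ref 7 -> FAULT, evict 4, frames=[7,5] (faults so far: 3)
  step 5: ref 2 -> FAULT, evict 7, frames=[2,5] (faults so far: 4)
  step 6: ref 3 -> FAULT, evict 2, frames=[3,5] (faults so far: 5)
  step 7: ref 5 -> HIT, frames=[3,5] (faults so far: 5)
  step 8: ref 5 -> HIT, frames=[3,5] (faults so far: 5)
  step 9: ref 3 -> HIT, frames=[3,5] (faults so far: 5)
  step 10: ref 7 -> FAULT, evict 3, frames=[7,5] (faults so far: 6)
  step 11: ref 4 -> FAULT, evict 5, frames=[7,4] (faults so far: 7)
  step 12: ref 4 -> HIT, frames=[7,4] (faults so far: 7)
  step 13: ref 4 -> HIT, frames=[7,4] (faults so far: 7)
  step 14: ref 2 -> FAULT, evict 4, frames=[7,2] (faults so far: 8)
  step 15: ref 2 -> HIT, frames=[7,2] (faults so far: 8)
  Optimal total faults: 8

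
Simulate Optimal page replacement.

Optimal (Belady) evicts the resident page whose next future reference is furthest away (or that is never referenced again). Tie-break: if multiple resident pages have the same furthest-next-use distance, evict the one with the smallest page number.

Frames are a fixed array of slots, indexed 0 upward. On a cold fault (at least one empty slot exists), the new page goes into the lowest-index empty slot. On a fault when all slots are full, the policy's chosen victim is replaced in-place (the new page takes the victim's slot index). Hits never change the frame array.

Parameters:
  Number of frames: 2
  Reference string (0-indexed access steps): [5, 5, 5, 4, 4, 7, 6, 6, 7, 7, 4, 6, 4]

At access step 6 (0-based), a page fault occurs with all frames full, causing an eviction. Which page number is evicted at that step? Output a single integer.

Answer: 4

Derivation:
Step 0: ref 5 -> FAULT, frames=[5,-]
Step 1: ref 5 -> HIT, frames=[5,-]
Step 2: ref 5 -> HIT, frames=[5,-]
Step 3: ref 4 -> FAULT, frames=[5,4]
Step 4: ref 4 -> HIT, frames=[5,4]
Step 5: ref 7 -> FAULT, evict 5, frames=[7,4]
Step 6: ref 6 -> FAULT, evict 4, frames=[7,6]
At step 6: evicted page 4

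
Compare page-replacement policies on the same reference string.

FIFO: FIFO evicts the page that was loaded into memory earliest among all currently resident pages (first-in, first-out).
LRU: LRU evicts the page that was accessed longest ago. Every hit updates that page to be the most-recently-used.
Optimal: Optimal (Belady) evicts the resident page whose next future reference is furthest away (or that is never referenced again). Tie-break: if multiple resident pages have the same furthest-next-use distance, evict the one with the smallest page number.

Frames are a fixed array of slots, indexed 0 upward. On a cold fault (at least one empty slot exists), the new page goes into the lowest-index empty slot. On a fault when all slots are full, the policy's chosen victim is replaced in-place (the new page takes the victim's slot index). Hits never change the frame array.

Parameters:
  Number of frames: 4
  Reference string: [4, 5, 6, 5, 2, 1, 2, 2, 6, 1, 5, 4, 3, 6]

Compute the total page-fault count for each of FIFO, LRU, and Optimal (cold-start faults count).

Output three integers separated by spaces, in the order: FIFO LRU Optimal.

--- FIFO ---
  step 0: ref 4 -> FAULT, frames=[4,-,-,-] (faults so far: 1)
  step 1: ref 5 -> FAULT, frames=[4,5,-,-] (faults so far: 2)
  step 2: ref 6 -> FAULT, frames=[4,5,6,-] (faults so far: 3)
  step 3: ref 5 -> HIT, frames=[4,5,6,-] (faults so far: 3)
  step 4: ref 2 -> FAULT, frames=[4,5,6,2] (faults so far: 4)
  step 5: ref 1 -> FAULT, evict 4, frames=[1,5,6,2] (faults so far: 5)
  step 6: ref 2 -> HIT, frames=[1,5,6,2] (faults so far: 5)
  step 7: ref 2 -> HIT, frames=[1,5,6,2] (faults so far: 5)
  step 8: ref 6 -> HIT, frames=[1,5,6,2] (faults so far: 5)
  step 9: ref 1 -> HIT, frames=[1,5,6,2] (faults so far: 5)
  step 10: ref 5 -> HIT, frames=[1,5,6,2] (faults so far: 5)
  step 11: ref 4 -> FAULT, evict 5, frames=[1,4,6,2] (faults so far: 6)
  step 12: ref 3 -> FAULT, evict 6, frames=[1,4,3,2] (faults so far: 7)
  step 13: ref 6 -> FAULT, evict 2, frames=[1,4,3,6] (faults so far: 8)
  FIFO total faults: 8
--- LRU ---
  step 0: ref 4 -> FAULT, frames=[4,-,-,-] (faults so far: 1)
  step 1: ref 5 -> FAULT, frames=[4,5,-,-] (faults so far: 2)
  step 2: ref 6 -> FAULT, frames=[4,5,6,-] (faults so far: 3)
  step 3: ref 5 -> HIT, frames=[4,5,6,-] (faults so far: 3)
  step 4: ref 2 -> FAULT, frames=[4,5,6,2] (faults so far: 4)
  step 5: ref 1 -> FAULT, evict 4, frames=[1,5,6,2] (faults so far: 5)
  step 6: ref 2 -> HIT, frames=[1,5,6,2] (faults so far: 5)
  step 7: ref 2 -> HIT, frames=[1,5,6,2] (faults so far: 5)
  step 8: ref 6 -> HIT, frames=[1,5,6,2] (faults so far: 5)
  step 9: ref 1 -> HIT, frames=[1,5,6,2] (faults so far: 5)
  step 10: ref 5 -> HIT, frames=[1,5,6,2] (faults so far: 5)
  step 11: ref 4 -> FAULT, evict 2, frames=[1,5,6,4] (faults so far: 6)
  step 12: ref 3 -> FAULT, evict 6, frames=[1,5,3,4] (faults so far: 7)
  step 13: ref 6 -> FAULT, evict 1, frames=[6,5,3,4] (faults so far: 8)
  LRU total faults: 8
--- Optimal ---
  step 0: ref 4 -> FAULT, frames=[4,-,-,-] (faults so far: 1)
  step 1: ref 5 -> FAULT, frames=[4,5,-,-] (faults so far: 2)
  step 2: ref 6 -> FAULT, frames=[4,5,6,-] (faults so far: 3)
  step 3: ref 5 -> HIT, frames=[4,5,6,-] (faults so far: 3)
  step 4: ref 2 -> FAULT, frames=[4,5,6,2] (faults so far: 4)
  step 5: ref 1 -> FAULT, evict 4, frames=[1,5,6,2] (faults so far: 5)
  step 6: ref 2 -> HIT, frames=[1,5,6,2] (faults so far: 5)
  step 7: ref 2 -> HIT, frames=[1,5,6,2] (faults so far: 5)
  step 8: ref 6 -> HIT, frames=[1,5,6,2] (faults so far: 5)
  step 9: ref 1 -> HIT, frames=[1,5,6,2] (faults so far: 5)
  step 10: ref 5 -> HIT, frames=[1,5,6,2] (faults so far: 5)
  step 11: ref 4 -> FAULT, evict 1, frames=[4,5,6,2] (faults so far: 6)
  step 12: ref 3 -> FAULT, evict 2, frames=[4,5,6,3] (faults so far: 7)
  step 13: ref 6 -> HIT, frames=[4,5,6,3] (faults so far: 7)
  Optimal total faults: 7

Answer: 8 8 7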